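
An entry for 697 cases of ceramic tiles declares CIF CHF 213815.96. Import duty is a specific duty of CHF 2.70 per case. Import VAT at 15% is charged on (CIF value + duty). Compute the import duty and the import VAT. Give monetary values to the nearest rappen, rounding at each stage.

Import duty = 697 × 2.70 = 1881.90
VAT base = CIF + duty = 213815.96 + 1881.90 = 215697.86
Import VAT = 215697.86 × 15% = 32354.68

Import duty: CHF 1881.90; import VAT: CHF 32354.68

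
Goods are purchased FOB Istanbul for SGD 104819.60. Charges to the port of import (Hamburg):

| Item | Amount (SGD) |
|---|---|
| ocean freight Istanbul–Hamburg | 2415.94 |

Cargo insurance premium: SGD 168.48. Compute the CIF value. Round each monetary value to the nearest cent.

CIF = FOB price + freight + insurance
CIF = 104819.60 + 2415.94 + 168.48 = 107404.02

CIF value: SGD 107404.02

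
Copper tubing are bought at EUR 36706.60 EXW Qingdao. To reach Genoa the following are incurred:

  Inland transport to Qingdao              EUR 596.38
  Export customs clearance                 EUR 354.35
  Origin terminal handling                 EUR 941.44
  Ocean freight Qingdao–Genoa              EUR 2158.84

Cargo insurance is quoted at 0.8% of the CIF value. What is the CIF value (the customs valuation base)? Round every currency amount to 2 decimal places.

Let C be the CIF value. C = EXW price + pre-shipment costs + freight + 0.8% × C
C − 0.8% × C = 36706.60 + 596.38 + 354.35 + 941.44 + 2158.84
0.992 × C = 40757.61
C = 40757.61 / 0.992 = 41086.30
Insurance premium = 0.8% × 41086.30 = 328.69

CIF value: EUR 41086.30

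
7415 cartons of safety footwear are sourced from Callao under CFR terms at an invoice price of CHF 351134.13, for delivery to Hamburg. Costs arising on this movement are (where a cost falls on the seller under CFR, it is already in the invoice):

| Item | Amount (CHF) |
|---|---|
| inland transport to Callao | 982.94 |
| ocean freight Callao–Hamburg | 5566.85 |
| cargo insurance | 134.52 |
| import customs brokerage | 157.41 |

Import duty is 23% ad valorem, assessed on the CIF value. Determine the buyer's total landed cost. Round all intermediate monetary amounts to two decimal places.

CFR: the seller pays costs through ocean freight to the destination port, but not insurance.
Already in the invoice (seller's account under CFR): inland to port, freight — exclude.
CIF value = CFR price + insurance = 351134.13 + 134.52 = 351268.65
Import duty = 351268.65 × 23% = 80791.79
Buyer bears: insurance 134.52 + brokerage 157.41 + duty 80791.79 = 81083.72
Landed cost = invoice 351134.13 + 81083.72 = 432217.85

Total landed cost: CHF 432217.85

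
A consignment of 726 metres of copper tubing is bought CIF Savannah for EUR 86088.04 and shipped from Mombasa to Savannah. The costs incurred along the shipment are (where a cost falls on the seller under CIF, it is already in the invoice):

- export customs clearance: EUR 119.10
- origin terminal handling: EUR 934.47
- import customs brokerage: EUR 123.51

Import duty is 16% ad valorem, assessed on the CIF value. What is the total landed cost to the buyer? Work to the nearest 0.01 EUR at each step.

Total landed cost: EUR 99985.64

CIF: the seller pays costs through ocean freight and marine insurance to the destination port.
Already in the invoice (seller's account under CIF): export clearance, origin terminal — exclude.
The CIF price already equals the CIF value: 86088.04
Import duty = 86088.04 × 16% = 13774.09
Buyer bears: brokerage 123.51 + duty 13774.09 = 13897.60
Landed cost = invoice 86088.04 + 13897.60 = 99985.64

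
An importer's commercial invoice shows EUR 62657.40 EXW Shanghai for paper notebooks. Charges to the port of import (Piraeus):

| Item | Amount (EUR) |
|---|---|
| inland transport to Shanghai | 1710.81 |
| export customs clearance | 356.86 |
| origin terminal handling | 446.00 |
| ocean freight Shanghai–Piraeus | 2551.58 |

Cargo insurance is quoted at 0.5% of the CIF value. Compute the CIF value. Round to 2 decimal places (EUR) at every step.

Let C be the CIF value. C = EXW price + pre-shipment costs + freight + 0.5% × C
C − 0.5% × C = 62657.40 + 1710.81 + 356.86 + 446.00 + 2551.58
0.995 × C = 67722.65
C = 67722.65 / 0.995 = 68062.96
Insurance premium = 0.5% × 68062.96 = 340.31

CIF value: EUR 68062.96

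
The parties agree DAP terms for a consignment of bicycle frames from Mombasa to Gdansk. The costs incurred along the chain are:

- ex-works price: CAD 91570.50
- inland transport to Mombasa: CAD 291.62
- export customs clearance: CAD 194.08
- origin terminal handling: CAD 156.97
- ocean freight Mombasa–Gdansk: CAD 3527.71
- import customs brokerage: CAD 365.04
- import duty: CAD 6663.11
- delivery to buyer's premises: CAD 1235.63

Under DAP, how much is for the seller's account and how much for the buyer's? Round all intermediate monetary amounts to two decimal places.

DAP: the seller bears all costs to the named destination except import duty and clearance.
Seller's account: goods 91570.50 + inland to port 291.62 + export clearance 194.08 + origin terminal 156.97 + freight 3527.71 + delivery 1235.63 = 96976.51
Buyer's account: brokerage 365.04 + duty 6663.11 = 7028.15

Seller: CAD 96976.51; buyer: CAD 7028.15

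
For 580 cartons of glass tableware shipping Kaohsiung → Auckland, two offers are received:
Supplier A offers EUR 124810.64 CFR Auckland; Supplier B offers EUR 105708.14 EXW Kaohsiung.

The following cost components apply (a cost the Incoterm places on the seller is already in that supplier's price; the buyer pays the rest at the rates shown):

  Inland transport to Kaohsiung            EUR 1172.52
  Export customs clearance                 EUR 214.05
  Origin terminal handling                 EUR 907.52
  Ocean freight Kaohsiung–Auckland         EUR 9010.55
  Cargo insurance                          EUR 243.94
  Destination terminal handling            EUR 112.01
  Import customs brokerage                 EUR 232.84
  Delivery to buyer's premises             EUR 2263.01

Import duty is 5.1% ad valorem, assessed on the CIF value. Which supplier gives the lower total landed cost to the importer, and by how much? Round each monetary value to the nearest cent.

Supplier A (CFR):
CIF value = CFR price + insurance = 124810.64 + 243.94 = 125054.58
Import duty = 125054.58 × 5.1% = 6377.78
Buyer bears (A): 243.94 + 112.01 + 232.84 + 2263.01 = 2851.80
Landed cost (A) = invoice 124810.64 + 2851.80 + duty 6377.78 = 134040.22
Supplier B (EXW):
CIF value = EXW price + inland to port + export clearance + origin terminal + freight + insurance = 105708.14 + 1172.52 + 214.05 + 907.52 + 9010.55 + 243.94 = 117256.72
Import duty = 117256.72 × 5.1% = 5980.09
Buyer bears (B): 1172.52 + 214.05 + 907.52 + 9010.55 + 243.94 + 112.01 + 232.84 + 2263.01 = 14156.44
Landed cost (B) = invoice 105708.14 + 14156.44 + duty 5980.09 = 125844.67
Difference = |134040.22 − 125844.67| = 8195.55

Supplier B is cheaper by EUR 8195.55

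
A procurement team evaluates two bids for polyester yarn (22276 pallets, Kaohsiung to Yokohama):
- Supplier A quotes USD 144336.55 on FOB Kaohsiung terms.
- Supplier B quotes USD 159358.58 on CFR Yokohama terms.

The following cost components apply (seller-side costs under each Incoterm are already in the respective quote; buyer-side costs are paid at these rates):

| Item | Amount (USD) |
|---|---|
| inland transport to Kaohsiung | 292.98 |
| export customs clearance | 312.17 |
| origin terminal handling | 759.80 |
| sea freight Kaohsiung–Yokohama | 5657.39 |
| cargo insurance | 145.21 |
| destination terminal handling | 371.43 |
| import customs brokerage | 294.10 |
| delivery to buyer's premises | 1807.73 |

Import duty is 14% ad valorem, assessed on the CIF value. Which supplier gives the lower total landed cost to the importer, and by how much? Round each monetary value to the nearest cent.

Supplier A (FOB):
CIF value = FOB price + freight + insurance = 144336.55 + 5657.39 + 145.21 = 150139.15
Import duty = 150139.15 × 14% = 21019.48
Buyer bears (A): 5657.39 + 145.21 + 371.43 + 294.10 + 1807.73 = 8275.86
Landed cost (A) = invoice 144336.55 + 8275.86 + duty 21019.48 = 173631.89
Supplier B (CFR):
CIF value = CFR price + insurance = 159358.58 + 145.21 = 159503.79
Import duty = 159503.79 × 14% = 22330.53
Buyer bears (B): 145.21 + 371.43 + 294.10 + 1807.73 = 2618.47
Landed cost (B) = invoice 159358.58 + 2618.47 + duty 22330.53 = 184307.58
Difference = |173631.89 − 184307.58| = 10675.69

Supplier A is cheaper by USD 10675.69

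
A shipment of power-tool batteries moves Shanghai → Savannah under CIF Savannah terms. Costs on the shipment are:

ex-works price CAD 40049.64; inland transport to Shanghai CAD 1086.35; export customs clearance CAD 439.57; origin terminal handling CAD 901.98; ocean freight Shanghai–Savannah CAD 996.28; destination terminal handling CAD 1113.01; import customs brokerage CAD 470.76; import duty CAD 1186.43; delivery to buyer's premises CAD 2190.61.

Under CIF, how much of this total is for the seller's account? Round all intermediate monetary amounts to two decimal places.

CIF: the seller pays costs through ocean freight and marine insurance to the destination port.
Seller's account: goods 40049.64 + inland to port 1086.35 + export clearance 439.57 + origin terminal 901.98 + freight 996.28 = 43473.82
Buyer's account: destination terminal 1113.01 + brokerage 470.76 + duty 1186.43 + delivery 2190.61 = 4960.81

Seller's account: CAD 43473.82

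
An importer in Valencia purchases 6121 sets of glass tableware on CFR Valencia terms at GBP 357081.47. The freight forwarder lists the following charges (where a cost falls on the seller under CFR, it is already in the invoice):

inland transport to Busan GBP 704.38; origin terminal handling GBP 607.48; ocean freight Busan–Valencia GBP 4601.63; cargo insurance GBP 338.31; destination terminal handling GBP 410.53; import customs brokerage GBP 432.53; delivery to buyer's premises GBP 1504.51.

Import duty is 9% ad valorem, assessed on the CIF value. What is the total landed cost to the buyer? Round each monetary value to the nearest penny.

Total landed cost: GBP 391935.13

CFR: the seller pays costs through ocean freight to the destination port, but not insurance.
Already in the invoice (seller's account under CFR): inland to port, origin terminal, freight — exclude.
CIF value = CFR price + insurance = 357081.47 + 338.31 = 357419.78
Import duty = 357419.78 × 9% = 32167.78
Buyer bears: insurance 338.31 + destination terminal 410.53 + brokerage 432.53 + delivery 1504.51 + duty 32167.78 = 34853.66
Landed cost = invoice 357081.47 + 34853.66 = 391935.13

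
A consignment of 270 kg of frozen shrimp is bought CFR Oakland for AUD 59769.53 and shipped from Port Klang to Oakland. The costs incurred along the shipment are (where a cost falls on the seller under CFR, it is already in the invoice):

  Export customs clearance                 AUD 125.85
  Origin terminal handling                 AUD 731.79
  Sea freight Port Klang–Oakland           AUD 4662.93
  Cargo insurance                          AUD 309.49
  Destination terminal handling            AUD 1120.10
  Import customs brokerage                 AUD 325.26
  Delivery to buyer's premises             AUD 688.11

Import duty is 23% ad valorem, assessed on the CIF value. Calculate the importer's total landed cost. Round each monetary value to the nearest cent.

CFR: the seller pays costs through ocean freight to the destination port, but not insurance.
Already in the invoice (seller's account under CFR): export clearance, origin terminal, freight — exclude.
CIF value = CFR price + insurance = 59769.53 + 309.49 = 60079.02
Import duty = 60079.02 × 23% = 13818.17
Buyer bears: insurance 309.49 + destination terminal 1120.10 + brokerage 325.26 + delivery 688.11 + duty 13818.17 = 16261.13
Landed cost = invoice 59769.53 + 16261.13 = 76030.66

Total landed cost: AUD 76030.66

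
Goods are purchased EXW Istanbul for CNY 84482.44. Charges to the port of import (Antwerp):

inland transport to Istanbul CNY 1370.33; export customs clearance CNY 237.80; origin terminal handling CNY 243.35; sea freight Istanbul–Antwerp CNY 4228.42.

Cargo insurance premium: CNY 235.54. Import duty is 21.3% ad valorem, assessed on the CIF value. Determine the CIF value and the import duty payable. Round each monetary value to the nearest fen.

CIF = EXW price + pre-shipment costs + freight + insurance
CIF = 84482.44 + 1370.33 + 237.80 + 243.35 + 4228.42 + 235.54 = 90797.88
Import duty = 90797.88 × 21.3% = 19339.95

CIF value: CNY 90797.88; import duty: CNY 19339.95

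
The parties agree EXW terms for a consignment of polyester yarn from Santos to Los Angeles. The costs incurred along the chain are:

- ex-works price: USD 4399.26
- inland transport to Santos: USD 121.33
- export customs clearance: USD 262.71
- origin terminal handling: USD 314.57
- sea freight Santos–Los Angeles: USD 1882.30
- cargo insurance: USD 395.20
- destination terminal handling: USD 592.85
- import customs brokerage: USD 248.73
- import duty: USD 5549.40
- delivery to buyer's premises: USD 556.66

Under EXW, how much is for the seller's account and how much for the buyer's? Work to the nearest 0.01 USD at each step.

Seller: USD 4399.26; buyer: USD 9923.75

EXW: the seller makes goods available at their premises; the buyer bears all onward costs.
Seller's account: goods 4399.26 = 4399.26
Buyer's account: inland to port 121.33 + export clearance 262.71 + origin terminal 314.57 + freight 1882.30 + insurance 395.20 + destination terminal 592.85 + brokerage 248.73 + duty 5549.40 + delivery 556.66 = 9923.75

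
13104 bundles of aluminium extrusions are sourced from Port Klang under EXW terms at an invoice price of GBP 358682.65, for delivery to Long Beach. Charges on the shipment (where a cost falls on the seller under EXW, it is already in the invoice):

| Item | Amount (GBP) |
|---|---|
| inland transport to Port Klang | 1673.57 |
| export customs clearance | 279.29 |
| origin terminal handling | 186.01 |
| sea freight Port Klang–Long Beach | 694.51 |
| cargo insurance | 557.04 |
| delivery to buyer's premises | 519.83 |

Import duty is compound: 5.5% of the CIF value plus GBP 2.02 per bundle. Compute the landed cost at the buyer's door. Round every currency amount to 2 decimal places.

EXW: the seller makes goods available at their premises; the buyer bears all onward costs.
CIF value = EXW price + inland to port + export clearance + origin terminal + freight + insurance = 358682.65 + 1673.57 + 279.29 + 186.01 + 694.51 + 557.04 = 362073.07
Ad valorem component: 362073.07 × 5.5% = 19914.02
Specific component: 13104 × 2.02 = 26470.08
Import duty = 19914.02 + 26470.08 = 46384.10
Buyer bears: inland to port 1673.57 + export clearance 279.29 + origin terminal 186.01 + freight 694.51 + insurance 557.04 + delivery 519.83 + duty 46384.10 = 50294.35
Landed cost = invoice 358682.65 + 50294.35 = 408977.00

Total landed cost: GBP 408977.00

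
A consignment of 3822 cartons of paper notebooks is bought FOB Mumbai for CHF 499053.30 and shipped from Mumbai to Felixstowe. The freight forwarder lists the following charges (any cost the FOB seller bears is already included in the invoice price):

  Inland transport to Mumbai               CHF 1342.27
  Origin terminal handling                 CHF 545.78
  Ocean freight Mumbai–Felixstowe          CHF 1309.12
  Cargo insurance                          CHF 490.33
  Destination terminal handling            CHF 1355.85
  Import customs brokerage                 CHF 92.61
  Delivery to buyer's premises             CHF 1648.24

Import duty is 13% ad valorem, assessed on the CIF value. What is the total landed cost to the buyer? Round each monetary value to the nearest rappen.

FOB: the seller bears costs until goods are on board at the origin port; the buyer bears freight, insurance and all costs thereafter.
Already in the invoice (seller's account under FOB): inland to port, origin terminal — exclude.
CIF value = FOB price + freight + insurance = 499053.30 + 1309.12 + 490.33 = 500852.75
Import duty = 500852.75 × 13% = 65110.86
Buyer bears: freight 1309.12 + insurance 490.33 + destination terminal 1355.85 + brokerage 92.61 + delivery 1648.24 + duty 65110.86 = 70007.01
Landed cost = invoice 499053.30 + 70007.01 = 569060.31

Total landed cost: CHF 569060.31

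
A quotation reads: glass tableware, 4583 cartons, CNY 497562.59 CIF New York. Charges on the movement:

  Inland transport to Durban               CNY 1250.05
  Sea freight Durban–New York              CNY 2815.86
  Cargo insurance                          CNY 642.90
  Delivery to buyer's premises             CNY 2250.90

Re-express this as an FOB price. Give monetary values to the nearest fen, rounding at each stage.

FOB price: CNY 494103.83

Not relevant to the conversion: inland to port — on the seller under both CIF and FOB; already in the CIF price and stays in the FOB price. delivery — on the buyer under both terms; not part of either seller's price.
From CIF to FOB, the seller no longer bears: freight, insurance.
FOB price = 497562.59 − 2815.86 − 642.90 = 494103.83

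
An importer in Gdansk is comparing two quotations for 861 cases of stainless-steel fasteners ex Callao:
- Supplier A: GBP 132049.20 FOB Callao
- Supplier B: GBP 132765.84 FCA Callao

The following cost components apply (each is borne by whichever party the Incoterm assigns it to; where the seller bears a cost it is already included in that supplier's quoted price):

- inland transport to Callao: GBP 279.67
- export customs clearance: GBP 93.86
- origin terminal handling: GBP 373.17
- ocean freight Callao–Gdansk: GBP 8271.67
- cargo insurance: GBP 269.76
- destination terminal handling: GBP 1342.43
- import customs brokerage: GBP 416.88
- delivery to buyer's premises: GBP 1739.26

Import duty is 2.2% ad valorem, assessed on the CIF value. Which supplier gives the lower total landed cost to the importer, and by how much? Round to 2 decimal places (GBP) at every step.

Supplier A (FOB):
CIF value = FOB price + freight + insurance = 132049.20 + 8271.67 + 269.76 = 140590.63
Import duty = 140590.63 × 2.2% = 3092.99
Buyer bears (A): 8271.67 + 269.76 + 1342.43 + 416.88 + 1739.26 = 12040.00
Landed cost (A) = invoice 132049.20 + 12040.00 + duty 3092.99 = 147182.19
Supplier B (FCA):
CIF value = FCA price + origin terminal + freight + insurance = 132765.84 + 373.17 + 8271.67 + 269.76 = 141680.44
Import duty = 141680.44 × 2.2% = 3116.97
Buyer bears (B): 373.17 + 8271.67 + 269.76 + 1342.43 + 416.88 + 1739.26 = 12413.17
Landed cost (B) = invoice 132765.84 + 12413.17 + duty 3116.97 = 148295.98
Difference = |147182.19 − 148295.98| = 1113.79

Supplier A is cheaper by GBP 1113.79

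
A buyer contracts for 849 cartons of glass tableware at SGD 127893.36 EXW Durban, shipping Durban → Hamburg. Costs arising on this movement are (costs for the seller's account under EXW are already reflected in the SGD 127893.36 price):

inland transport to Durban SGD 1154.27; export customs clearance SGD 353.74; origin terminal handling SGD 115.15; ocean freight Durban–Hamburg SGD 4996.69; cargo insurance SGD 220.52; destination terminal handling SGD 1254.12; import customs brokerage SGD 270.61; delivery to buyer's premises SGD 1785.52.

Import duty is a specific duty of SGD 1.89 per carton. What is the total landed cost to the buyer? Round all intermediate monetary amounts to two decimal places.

EXW: the seller makes goods available at their premises; the buyer bears all onward costs.
CIF value = EXW price + inland to port + export clearance + origin terminal + freight + insurance = 127893.36 + 1154.27 + 353.74 + 115.15 + 4996.69 + 220.52 = 134733.73
Import duty = 849 × 1.89 = 1604.61
Buyer bears: inland to port 1154.27 + export clearance 353.74 + origin terminal 115.15 + freight 4996.69 + insurance 220.52 + destination terminal 1254.12 + brokerage 270.61 + delivery 1785.52 + duty 1604.61 = 11755.23
Landed cost = invoice 127893.36 + 11755.23 = 139648.59

Total landed cost: SGD 139648.59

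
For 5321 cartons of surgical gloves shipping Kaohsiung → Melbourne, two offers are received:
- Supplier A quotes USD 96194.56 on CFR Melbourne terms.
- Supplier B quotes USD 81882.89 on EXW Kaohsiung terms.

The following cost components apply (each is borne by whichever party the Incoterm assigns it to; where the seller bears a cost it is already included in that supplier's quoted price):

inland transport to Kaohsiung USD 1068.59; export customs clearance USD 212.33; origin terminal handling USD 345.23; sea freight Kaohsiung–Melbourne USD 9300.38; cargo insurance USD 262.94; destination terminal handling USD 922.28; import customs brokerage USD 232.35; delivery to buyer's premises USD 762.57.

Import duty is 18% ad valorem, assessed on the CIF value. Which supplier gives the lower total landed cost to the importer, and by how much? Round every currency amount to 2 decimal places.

Supplier A (CFR):
CIF value = CFR price + insurance = 96194.56 + 262.94 = 96457.50
Import duty = 96457.50 × 18% = 17362.35
Buyer bears (A): 262.94 + 922.28 + 232.35 + 762.57 = 2180.14
Landed cost (A) = invoice 96194.56 + 2180.14 + duty 17362.35 = 115737.05
Supplier B (EXW):
CIF value = EXW price + inland to port + export clearance + origin terminal + freight + insurance = 81882.89 + 1068.59 + 212.33 + 345.23 + 9300.38 + 262.94 = 93072.36
Import duty = 93072.36 × 18% = 16753.02
Buyer bears (B): 1068.59 + 212.33 + 345.23 + 9300.38 + 262.94 + 922.28 + 232.35 + 762.57 = 13106.67
Landed cost (B) = invoice 81882.89 + 13106.67 + duty 16753.02 = 111742.58
Difference = |115737.05 − 111742.58| = 3994.47

Supplier B is cheaper by USD 3994.47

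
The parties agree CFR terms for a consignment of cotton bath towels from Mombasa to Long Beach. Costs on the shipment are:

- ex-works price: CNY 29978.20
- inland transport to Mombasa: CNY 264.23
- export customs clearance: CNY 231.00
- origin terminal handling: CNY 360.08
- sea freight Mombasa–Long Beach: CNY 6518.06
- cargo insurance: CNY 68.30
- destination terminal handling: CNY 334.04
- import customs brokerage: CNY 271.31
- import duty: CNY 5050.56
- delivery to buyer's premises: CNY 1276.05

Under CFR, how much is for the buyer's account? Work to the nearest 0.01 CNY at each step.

CFR: the seller pays costs through ocean freight to the destination port, but not insurance.
Seller's account: goods 29978.20 + inland to port 264.23 + export clearance 231.00 + origin terminal 360.08 + freight 6518.06 = 37351.57
Buyer's account: insurance 68.30 + destination terminal 334.04 + brokerage 271.31 + duty 5050.56 + delivery 1276.05 = 7000.26

Buyer's account: CNY 7000.26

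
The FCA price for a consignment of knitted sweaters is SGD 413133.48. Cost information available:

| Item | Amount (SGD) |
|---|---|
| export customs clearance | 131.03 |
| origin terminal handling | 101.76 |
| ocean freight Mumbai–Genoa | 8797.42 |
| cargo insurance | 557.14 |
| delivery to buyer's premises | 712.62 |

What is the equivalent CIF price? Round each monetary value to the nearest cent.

CIF price: SGD 422589.80

Not relevant to the conversion: export clearance — on the seller under both FCA and CIF; already in the FCA price and stays in the CIF price. delivery — on the buyer under both terms; not part of either seller's price.
From FCA to CIF, the seller additionally bears: origin terminal, freight, insurance.
CIF price = 413133.48 + 101.76 + 8797.42 + 557.14 = 422589.80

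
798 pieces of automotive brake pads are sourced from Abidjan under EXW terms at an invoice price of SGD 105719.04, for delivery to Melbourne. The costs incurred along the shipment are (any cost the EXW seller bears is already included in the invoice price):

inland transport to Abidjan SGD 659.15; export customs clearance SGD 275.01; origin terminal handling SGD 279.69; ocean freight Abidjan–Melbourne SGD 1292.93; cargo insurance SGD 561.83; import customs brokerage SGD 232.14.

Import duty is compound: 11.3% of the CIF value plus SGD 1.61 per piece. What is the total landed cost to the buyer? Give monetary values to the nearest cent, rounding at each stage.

Total landed cost: SGD 122597.57

EXW: the seller makes goods available at their premises; the buyer bears all onward costs.
CIF value = EXW price + inland to port + export clearance + origin terminal + freight + insurance = 105719.04 + 659.15 + 275.01 + 279.69 + 1292.93 + 561.83 = 108787.65
Ad valorem component: 108787.65 × 11.3% = 12293.00
Specific component: 798 × 1.61 = 1284.78
Import duty = 12293.00 + 1284.78 = 13577.78
Buyer bears: inland to port 659.15 + export clearance 275.01 + origin terminal 279.69 + freight 1292.93 + insurance 561.83 + brokerage 232.14 + duty 13577.78 = 16878.53
Landed cost = invoice 105719.04 + 16878.53 = 122597.57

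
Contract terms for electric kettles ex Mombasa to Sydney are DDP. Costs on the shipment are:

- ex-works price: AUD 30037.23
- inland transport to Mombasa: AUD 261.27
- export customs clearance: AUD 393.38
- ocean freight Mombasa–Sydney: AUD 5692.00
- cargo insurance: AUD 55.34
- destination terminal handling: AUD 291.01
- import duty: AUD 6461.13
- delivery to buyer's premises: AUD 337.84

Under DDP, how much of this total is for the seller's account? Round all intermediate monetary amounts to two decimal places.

DDP: the seller bears all costs including import duty.
Seller's account: goods 30037.23 + inland to port 261.27 + export clearance 393.38 + freight 5692.00 + insurance 55.34 + destination terminal 291.01 + duty 6461.13 + delivery 337.84 = 43529.20
Buyer's account: 0.00

Seller's account: AUD 43529.20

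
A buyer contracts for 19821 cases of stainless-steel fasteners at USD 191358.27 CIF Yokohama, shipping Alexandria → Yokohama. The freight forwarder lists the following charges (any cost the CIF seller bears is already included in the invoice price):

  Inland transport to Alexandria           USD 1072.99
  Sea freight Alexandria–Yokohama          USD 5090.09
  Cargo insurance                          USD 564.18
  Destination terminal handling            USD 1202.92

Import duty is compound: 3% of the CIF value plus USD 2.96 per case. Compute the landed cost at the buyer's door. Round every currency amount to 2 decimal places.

Total landed cost: USD 256972.10

CIF: the seller pays costs through ocean freight and marine insurance to the destination port.
Already in the invoice (seller's account under CIF): inland to port, freight, insurance — exclude.
The CIF price already equals the CIF value: 191358.27
Ad valorem component: 191358.27 × 3% = 5740.75
Specific component: 19821 × 2.96 = 58670.16
Import duty = 5740.75 + 58670.16 = 64410.91
Buyer bears: destination terminal 1202.92 + duty 64410.91 = 65613.83
Landed cost = invoice 191358.27 + 65613.83 = 256972.10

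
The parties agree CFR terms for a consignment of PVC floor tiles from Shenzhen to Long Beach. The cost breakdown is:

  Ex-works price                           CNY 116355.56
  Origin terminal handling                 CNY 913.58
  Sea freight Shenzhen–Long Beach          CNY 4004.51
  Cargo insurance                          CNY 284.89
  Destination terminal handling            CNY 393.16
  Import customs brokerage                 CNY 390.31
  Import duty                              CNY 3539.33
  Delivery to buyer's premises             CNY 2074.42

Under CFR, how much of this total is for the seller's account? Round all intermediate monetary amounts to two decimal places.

Seller's account: CNY 121273.65

CFR: the seller pays costs through ocean freight to the destination port, but not insurance.
Seller's account: goods 116355.56 + origin terminal 913.58 + freight 4004.51 = 121273.65
Buyer's account: insurance 284.89 + destination terminal 393.16 + brokerage 390.31 + duty 3539.33 + delivery 2074.42 = 6682.11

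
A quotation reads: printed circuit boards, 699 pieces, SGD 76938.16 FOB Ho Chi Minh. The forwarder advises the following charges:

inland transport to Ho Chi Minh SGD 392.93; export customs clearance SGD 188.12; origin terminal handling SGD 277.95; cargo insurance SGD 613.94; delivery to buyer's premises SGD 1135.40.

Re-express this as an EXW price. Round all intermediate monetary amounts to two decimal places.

Not relevant to the conversion: delivery, insurance — on the buyer under both terms; not part of either seller's price.
From FOB to EXW, the seller no longer bears: inland to port, export clearance, origin terminal.
EXW price = 76938.16 − 392.93 − 188.12 − 277.95 = 76079.16

EXW price: SGD 76079.16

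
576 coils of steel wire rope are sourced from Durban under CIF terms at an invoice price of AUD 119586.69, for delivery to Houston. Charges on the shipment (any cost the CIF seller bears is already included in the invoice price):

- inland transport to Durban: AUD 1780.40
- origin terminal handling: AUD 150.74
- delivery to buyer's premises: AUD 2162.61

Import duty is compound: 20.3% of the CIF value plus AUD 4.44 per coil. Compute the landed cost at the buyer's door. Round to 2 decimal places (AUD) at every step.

CIF: the seller pays costs through ocean freight and marine insurance to the destination port.
Already in the invoice (seller's account under CIF): inland to port, origin terminal — exclude.
The CIF price already equals the CIF value: 119586.69
Ad valorem component: 119586.69 × 20.3% = 24276.10
Specific component: 576 × 4.44 = 2557.44
Import duty = 24276.10 + 2557.44 = 26833.54
Buyer bears: delivery 2162.61 + duty 26833.54 = 28996.15
Landed cost = invoice 119586.69 + 28996.15 = 148582.84

Total landed cost: AUD 148582.84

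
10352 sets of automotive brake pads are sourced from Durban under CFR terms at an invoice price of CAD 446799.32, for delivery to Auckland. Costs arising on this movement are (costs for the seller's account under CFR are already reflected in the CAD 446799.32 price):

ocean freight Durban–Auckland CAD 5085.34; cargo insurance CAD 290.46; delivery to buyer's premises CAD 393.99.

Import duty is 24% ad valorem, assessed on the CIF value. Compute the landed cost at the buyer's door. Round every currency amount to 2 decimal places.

CFR: the seller pays costs through ocean freight to the destination port, but not insurance.
Already in the invoice (seller's account under CFR): freight — exclude.
CIF value = CFR price + insurance = 446799.32 + 290.46 = 447089.78
Import duty = 447089.78 × 24% = 107301.55
Buyer bears: insurance 290.46 + delivery 393.99 + duty 107301.55 = 107986.00
Landed cost = invoice 446799.32 + 107986.00 = 554785.32

Total landed cost: CAD 554785.32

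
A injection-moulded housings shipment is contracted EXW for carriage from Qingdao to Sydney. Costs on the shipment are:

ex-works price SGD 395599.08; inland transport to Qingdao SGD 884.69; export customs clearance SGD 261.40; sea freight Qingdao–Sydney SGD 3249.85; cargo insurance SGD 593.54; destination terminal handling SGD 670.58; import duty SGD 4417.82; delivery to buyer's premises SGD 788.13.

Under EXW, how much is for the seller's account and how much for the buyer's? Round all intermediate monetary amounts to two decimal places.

Seller: SGD 395599.08; buyer: SGD 10866.01

EXW: the seller makes goods available at their premises; the buyer bears all onward costs.
Seller's account: goods 395599.08 = 395599.08
Buyer's account: inland to port 884.69 + export clearance 261.40 + freight 3249.85 + insurance 593.54 + destination terminal 670.58 + duty 4417.82 + delivery 788.13 = 10866.01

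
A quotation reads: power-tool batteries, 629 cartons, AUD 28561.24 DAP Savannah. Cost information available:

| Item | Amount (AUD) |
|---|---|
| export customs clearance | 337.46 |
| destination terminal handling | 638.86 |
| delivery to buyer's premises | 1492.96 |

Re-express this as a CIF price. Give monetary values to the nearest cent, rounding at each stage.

CIF price: AUD 26429.42

Not relevant to the conversion: export clearance — on the seller under both DAP and CIF; already in the DAP price and stays in the CIF price.
From DAP to CIF, the seller no longer bears: destination terminal, delivery.
CIF price = 28561.24 − 638.86 − 1492.96 = 26429.42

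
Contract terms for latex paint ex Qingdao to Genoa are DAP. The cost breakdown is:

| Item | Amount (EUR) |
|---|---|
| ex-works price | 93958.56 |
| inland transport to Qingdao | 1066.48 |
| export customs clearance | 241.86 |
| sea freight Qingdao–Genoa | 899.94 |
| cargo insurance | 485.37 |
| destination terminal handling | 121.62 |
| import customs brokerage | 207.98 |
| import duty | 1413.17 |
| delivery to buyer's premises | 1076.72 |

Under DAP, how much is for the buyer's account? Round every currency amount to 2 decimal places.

DAP: the seller bears all costs to the named destination except import duty and clearance.
Seller's account: goods 93958.56 + inland to port 1066.48 + export clearance 241.86 + freight 899.94 + insurance 485.37 + destination terminal 121.62 + delivery 1076.72 = 97850.55
Buyer's account: brokerage 207.98 + duty 1413.17 = 1621.15

Buyer's account: EUR 1621.15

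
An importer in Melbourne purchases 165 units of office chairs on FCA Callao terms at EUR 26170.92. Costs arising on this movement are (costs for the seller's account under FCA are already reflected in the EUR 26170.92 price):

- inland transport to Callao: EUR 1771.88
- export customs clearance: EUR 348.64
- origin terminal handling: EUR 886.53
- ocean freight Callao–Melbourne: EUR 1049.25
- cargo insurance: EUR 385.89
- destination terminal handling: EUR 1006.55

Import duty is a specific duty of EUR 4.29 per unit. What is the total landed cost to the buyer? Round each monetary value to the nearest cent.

Total landed cost: EUR 30206.99

FCA: the seller delivers export-cleared goods to the carrier; the buyer bears costs from that point.
Already in the invoice (seller's account under FCA): inland to port, export clearance — exclude.
CIF value = FCA price + origin terminal + freight + insurance = 26170.92 + 886.53 + 1049.25 + 385.89 = 28492.59
Import duty = 165 × 4.29 = 707.85
Buyer bears: origin terminal 886.53 + freight 1049.25 + insurance 385.89 + destination terminal 1006.55 + duty 707.85 = 4036.07
Landed cost = invoice 26170.92 + 4036.07 = 30206.99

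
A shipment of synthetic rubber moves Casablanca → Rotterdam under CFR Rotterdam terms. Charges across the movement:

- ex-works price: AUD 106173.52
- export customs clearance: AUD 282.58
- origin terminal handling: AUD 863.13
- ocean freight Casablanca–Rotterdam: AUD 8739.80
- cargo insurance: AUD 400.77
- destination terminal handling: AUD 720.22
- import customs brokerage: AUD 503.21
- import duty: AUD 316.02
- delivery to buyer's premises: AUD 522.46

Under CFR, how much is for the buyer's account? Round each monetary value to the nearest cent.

Buyer's account: AUD 2462.68

CFR: the seller pays costs through ocean freight to the destination port, but not insurance.
Seller's account: goods 106173.52 + export clearance 282.58 + origin terminal 863.13 + freight 8739.80 = 116059.03
Buyer's account: insurance 400.77 + destination terminal 720.22 + brokerage 503.21 + duty 316.02 + delivery 522.46 = 2462.68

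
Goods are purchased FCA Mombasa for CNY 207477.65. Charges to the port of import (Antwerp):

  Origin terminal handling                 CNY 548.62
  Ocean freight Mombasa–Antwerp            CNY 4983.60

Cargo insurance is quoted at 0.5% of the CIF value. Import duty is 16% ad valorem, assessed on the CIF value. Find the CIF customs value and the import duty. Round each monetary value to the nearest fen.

CIF value: CNY 214080.27; import duty: CNY 34252.84

Let C be the CIF value. C = FCA price + pre-shipment costs + freight + 0.5% × C
C − 0.5% × C = 207477.65 + 548.62 + 4983.60
0.995 × C = 213009.87
C = 213009.87 / 0.995 = 214080.27
Insurance premium = 0.5% × 214080.27 = 1070.40
Import duty = 214080.27 × 16% = 34252.84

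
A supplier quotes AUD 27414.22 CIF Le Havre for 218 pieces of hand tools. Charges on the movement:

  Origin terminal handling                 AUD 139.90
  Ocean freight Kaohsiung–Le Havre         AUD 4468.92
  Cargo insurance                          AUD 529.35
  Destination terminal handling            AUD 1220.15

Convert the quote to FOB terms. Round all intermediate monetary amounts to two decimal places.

FOB price: AUD 22415.95

Not relevant to the conversion: origin terminal — on the seller under both CIF and FOB; already in the CIF price and stays in the FOB price. destination terminal — on the buyer under both terms; not part of either seller's price.
From CIF to FOB, the seller no longer bears: freight, insurance.
FOB price = 27414.22 − 4468.92 − 529.35 = 22415.95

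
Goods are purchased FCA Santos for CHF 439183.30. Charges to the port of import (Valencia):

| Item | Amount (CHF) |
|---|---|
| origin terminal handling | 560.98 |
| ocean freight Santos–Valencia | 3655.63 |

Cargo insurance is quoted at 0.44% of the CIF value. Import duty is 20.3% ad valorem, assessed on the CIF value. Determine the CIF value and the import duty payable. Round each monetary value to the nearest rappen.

CIF value: CHF 445359.49; import duty: CHF 90407.98

Let C be the CIF value. C = FCA price + pre-shipment costs + freight + 0.44% × C
C − 0.44% × C = 439183.30 + 560.98 + 3655.63
0.9956 × C = 443399.91
C = 443399.91 / 0.9956 = 445359.49
Insurance premium = 0.44% × 445359.49 = 1959.58
Import duty = 445359.49 × 20.3% = 90407.98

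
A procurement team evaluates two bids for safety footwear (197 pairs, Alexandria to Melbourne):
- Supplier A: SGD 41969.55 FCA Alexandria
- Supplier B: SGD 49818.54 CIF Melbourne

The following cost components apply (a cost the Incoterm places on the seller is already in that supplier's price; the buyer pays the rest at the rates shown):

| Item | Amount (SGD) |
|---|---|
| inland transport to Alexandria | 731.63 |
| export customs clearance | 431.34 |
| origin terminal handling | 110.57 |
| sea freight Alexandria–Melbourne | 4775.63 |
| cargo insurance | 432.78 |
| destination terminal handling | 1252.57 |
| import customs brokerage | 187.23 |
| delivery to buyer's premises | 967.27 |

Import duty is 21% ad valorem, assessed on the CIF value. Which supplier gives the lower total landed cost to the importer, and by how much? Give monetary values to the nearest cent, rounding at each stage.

Supplier A is cheaper by SGD 3061.31

Supplier A (FCA):
CIF value = FCA price + origin terminal + freight + insurance = 41969.55 + 110.57 + 4775.63 + 432.78 = 47288.53
Import duty = 47288.53 × 21% = 9930.59
Buyer bears (A): 110.57 + 4775.63 + 432.78 + 1252.57 + 187.23 + 967.27 = 7726.05
Landed cost (A) = invoice 41969.55 + 7726.05 + duty 9930.59 = 59626.19
Supplier B (CIF):
The CIF price already equals the CIF value: 49818.54
Import duty = 49818.54 × 21% = 10461.89
Buyer bears (B): 1252.57 + 187.23 + 967.27 = 2407.07
Landed cost (B) = invoice 49818.54 + 2407.07 + duty 10461.89 = 62687.50
Difference = |59626.19 − 62687.50| = 3061.31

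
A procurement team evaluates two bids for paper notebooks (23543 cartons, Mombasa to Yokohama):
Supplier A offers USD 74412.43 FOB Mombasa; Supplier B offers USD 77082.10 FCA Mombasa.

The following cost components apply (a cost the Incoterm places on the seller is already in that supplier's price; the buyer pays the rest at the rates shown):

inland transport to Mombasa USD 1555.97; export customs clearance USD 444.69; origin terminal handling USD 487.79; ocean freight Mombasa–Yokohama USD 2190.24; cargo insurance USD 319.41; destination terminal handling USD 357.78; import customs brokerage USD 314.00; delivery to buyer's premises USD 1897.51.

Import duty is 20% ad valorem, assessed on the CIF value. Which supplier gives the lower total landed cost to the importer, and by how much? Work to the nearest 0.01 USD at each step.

Supplier A (FOB):
CIF value = FOB price + freight + insurance = 74412.43 + 2190.24 + 319.41 = 76922.08
Import duty = 76922.08 × 20% = 15384.42
Buyer bears (A): 2190.24 + 319.41 + 357.78 + 314.00 + 1897.51 = 5078.94
Landed cost (A) = invoice 74412.43 + 5078.94 + duty 15384.42 = 94875.79
Supplier B (FCA):
CIF value = FCA price + origin terminal + freight + insurance = 77082.10 + 487.79 + 2190.24 + 319.41 = 80079.54
Import duty = 80079.54 × 20% = 16015.91
Buyer bears (B): 487.79 + 2190.24 + 319.41 + 357.78 + 314.00 + 1897.51 = 5566.73
Landed cost (B) = invoice 77082.10 + 5566.73 + duty 16015.91 = 98664.74
Difference = |94875.79 − 98664.74| = 3788.95

Supplier A is cheaper by USD 3788.95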